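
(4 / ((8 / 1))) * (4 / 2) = 1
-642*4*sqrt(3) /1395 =-856*sqrt(3) /465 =-3.19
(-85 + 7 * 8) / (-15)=29 / 15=1.93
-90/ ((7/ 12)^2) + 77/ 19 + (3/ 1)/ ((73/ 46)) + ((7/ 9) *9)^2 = -14241426/ 67963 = -209.55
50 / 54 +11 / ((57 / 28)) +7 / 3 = 4444 / 513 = 8.66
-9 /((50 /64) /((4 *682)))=-785664 /25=-31426.56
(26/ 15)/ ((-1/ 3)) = -26/ 5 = -5.20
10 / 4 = 5 / 2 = 2.50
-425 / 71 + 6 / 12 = -779 / 142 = -5.49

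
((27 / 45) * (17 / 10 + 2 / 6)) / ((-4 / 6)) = -183 / 100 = -1.83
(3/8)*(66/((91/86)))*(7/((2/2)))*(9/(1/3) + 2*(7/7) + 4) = 140481/26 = 5403.12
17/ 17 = 1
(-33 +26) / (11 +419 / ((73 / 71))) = -511 / 30552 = -0.02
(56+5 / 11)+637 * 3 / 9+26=9728 / 33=294.79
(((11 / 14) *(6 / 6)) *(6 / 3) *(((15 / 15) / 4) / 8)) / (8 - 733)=-11 / 162400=-0.00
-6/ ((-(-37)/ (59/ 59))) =-6/ 37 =-0.16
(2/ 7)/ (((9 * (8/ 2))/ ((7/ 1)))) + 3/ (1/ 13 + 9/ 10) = 7147/ 2286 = 3.13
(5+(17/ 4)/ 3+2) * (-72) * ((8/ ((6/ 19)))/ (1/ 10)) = -153520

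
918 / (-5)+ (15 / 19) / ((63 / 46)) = -365132 / 1995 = -183.02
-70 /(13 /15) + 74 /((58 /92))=36.61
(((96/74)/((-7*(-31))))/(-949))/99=-16/251444193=-0.00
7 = 7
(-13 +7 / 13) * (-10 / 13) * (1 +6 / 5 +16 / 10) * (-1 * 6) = -36936 / 169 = -218.56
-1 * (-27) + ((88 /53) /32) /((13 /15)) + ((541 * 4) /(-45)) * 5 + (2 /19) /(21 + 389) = -20615396141 /96611580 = -213.38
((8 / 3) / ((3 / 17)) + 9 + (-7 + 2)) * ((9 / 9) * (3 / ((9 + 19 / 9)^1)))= 129 / 25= 5.16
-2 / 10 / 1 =-1 / 5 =-0.20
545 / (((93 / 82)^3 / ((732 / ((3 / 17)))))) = 1246455582880 / 804357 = 1549629.81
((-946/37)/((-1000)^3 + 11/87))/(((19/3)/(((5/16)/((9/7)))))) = 68585/69898285705448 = 0.00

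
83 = 83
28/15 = 1.87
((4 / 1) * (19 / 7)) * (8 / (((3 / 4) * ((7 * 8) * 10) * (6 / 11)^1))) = 836 / 2205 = 0.38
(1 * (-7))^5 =-16807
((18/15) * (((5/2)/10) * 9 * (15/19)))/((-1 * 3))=-27/38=-0.71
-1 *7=-7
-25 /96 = -0.26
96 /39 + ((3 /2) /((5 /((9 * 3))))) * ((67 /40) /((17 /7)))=711457 /88400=8.05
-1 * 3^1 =-3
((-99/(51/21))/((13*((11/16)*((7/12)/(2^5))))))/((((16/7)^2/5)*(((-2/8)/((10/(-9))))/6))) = -1411200/221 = -6385.52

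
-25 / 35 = -5 / 7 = -0.71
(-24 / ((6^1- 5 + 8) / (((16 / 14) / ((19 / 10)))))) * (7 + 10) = -10880 / 399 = -27.27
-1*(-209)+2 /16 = 1673 /8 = 209.12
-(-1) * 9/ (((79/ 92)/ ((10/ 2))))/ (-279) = -460/ 2449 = -0.19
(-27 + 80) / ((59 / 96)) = 5088 / 59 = 86.24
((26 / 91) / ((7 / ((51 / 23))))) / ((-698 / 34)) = -1734 / 393323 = -0.00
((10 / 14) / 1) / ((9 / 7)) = 5 / 9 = 0.56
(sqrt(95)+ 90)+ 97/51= sqrt(95)+ 4687/51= 101.65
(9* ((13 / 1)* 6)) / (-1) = -702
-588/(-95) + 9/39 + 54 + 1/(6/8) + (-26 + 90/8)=696593/14820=47.00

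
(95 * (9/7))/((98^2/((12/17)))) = 2565/285719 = 0.01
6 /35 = 0.17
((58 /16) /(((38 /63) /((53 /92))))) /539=13833 /2153536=0.01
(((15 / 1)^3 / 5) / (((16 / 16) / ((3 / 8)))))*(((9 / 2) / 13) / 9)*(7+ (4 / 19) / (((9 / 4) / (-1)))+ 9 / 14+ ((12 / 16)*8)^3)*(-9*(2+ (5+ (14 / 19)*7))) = -35763203025 / 150176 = -238141.93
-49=-49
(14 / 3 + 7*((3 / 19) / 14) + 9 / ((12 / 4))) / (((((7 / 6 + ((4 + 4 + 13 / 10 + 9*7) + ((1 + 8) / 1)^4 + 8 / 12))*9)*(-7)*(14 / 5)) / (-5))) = 110375 / 3335746932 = 0.00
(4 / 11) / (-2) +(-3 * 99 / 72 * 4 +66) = 1085 / 22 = 49.32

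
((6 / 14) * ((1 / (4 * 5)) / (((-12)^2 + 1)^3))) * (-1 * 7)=-3 / 60972500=-0.00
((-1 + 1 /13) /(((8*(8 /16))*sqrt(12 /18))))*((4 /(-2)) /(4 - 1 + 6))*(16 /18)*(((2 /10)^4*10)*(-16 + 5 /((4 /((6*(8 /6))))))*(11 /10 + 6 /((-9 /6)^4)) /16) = -617*sqrt(6) /1974375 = -0.00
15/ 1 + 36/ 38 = 303/ 19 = 15.95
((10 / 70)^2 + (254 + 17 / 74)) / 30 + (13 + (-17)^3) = -532100089 / 108780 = -4891.52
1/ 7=0.14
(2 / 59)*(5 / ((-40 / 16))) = -4 / 59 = -0.07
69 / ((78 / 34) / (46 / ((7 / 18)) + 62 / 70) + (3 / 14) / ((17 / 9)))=22832054 / 43909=519.99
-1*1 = -1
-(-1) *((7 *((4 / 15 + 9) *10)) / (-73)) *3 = -26.66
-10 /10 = -1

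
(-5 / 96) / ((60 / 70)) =-35 / 576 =-0.06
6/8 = 3/4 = 0.75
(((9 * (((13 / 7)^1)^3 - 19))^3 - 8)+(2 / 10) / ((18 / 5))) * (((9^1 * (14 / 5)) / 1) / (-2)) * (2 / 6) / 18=1057921985861801 / 3112992540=339840.84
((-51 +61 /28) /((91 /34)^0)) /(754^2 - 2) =-1367 /15918392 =-0.00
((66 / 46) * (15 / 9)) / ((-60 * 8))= -11 / 2208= -0.00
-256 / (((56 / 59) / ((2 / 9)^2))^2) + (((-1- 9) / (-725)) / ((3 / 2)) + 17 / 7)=81335027 / 46615905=1.74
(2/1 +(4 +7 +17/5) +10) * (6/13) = 792/65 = 12.18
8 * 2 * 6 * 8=768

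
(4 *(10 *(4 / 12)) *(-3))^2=1600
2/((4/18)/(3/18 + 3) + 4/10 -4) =-285/503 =-0.57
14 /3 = 4.67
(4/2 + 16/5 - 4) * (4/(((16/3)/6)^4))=7.69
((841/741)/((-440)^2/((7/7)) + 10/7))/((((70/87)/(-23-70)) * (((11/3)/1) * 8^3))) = -6804531/18852380518400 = -0.00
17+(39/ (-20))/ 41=13901/ 820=16.95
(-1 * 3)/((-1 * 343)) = 3/343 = 0.01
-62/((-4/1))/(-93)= -1/6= -0.17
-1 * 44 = -44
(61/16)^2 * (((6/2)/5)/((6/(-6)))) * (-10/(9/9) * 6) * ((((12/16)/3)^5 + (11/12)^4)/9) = 218218045/5308416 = 41.11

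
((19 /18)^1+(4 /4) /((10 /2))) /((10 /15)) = 113 /60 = 1.88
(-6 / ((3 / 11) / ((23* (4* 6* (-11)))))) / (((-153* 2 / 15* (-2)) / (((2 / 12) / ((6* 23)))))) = 3.95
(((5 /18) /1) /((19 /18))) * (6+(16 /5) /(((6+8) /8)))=274 /133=2.06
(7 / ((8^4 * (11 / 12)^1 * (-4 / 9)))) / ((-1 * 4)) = 189 / 180224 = 0.00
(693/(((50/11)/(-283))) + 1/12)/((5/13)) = -168269777/1500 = -112179.85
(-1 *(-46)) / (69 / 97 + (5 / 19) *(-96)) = -84778 / 45249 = -1.87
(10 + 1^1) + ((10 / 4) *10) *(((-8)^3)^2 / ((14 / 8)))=26214477 / 7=3744925.29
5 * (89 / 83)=445 / 83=5.36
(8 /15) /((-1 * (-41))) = 8 /615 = 0.01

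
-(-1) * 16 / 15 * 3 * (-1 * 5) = -16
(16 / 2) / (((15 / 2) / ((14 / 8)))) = 28 / 15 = 1.87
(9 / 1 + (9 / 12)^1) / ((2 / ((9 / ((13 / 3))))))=81 / 8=10.12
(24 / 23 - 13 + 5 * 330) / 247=6.63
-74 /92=-37 /46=-0.80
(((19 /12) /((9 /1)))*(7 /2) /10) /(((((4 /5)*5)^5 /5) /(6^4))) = 399 /1024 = 0.39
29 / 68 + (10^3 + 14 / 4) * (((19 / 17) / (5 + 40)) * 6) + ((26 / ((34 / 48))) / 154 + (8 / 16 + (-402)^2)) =4234738203 / 26180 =161754.71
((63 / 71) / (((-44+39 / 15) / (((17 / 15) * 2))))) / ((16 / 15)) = -595 / 13064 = -0.05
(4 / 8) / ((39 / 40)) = 20 / 39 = 0.51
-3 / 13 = -0.23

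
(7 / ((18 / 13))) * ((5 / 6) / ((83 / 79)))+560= 5055785 / 8964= 564.01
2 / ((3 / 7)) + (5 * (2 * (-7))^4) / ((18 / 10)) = 960442 / 9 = 106715.78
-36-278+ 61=-253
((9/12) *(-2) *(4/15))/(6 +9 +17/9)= -0.02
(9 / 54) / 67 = 1 / 402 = 0.00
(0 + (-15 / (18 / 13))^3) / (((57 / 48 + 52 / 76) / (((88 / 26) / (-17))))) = 35321000 / 261171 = 135.24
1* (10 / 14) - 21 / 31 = 8 / 217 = 0.04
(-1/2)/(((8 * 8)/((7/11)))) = -7/1408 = -0.00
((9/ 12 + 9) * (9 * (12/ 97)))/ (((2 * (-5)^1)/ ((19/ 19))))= -1053/ 970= -1.09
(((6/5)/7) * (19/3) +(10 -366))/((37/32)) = -397504/1295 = -306.95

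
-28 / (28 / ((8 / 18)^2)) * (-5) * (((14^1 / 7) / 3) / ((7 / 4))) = 640 / 1701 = 0.38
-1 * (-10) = 10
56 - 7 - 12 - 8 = 29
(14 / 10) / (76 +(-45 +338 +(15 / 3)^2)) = 7 / 1970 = 0.00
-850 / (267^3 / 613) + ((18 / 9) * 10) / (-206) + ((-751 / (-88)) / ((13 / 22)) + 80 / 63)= 11123823065213 / 713628839196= 15.59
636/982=318/491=0.65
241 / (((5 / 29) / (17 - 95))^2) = 1233111204 / 25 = 49324448.16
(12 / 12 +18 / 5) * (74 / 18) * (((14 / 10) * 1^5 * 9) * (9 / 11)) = 53613 / 275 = 194.96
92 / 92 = 1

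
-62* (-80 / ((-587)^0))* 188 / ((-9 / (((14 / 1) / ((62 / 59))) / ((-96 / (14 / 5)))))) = 1087016 / 27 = 40259.85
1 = 1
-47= -47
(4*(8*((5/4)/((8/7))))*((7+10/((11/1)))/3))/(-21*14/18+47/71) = -216195/36718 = -5.89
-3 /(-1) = 3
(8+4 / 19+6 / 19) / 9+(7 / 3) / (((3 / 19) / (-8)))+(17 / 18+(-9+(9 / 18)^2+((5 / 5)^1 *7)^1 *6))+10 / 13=-731911 / 8892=-82.31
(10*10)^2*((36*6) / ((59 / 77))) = 166320000 / 59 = 2818983.05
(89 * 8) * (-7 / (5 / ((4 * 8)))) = -159488 / 5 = -31897.60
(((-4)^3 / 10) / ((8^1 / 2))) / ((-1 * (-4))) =-0.40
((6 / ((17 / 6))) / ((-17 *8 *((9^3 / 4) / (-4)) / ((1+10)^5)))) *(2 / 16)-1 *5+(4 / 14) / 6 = 315845 / 163863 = 1.93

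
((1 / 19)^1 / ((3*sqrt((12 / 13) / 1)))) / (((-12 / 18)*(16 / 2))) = -sqrt(39) / 1824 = -0.00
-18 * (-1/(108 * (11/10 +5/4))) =10/141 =0.07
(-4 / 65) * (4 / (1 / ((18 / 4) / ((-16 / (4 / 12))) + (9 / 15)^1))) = -81 / 650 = -0.12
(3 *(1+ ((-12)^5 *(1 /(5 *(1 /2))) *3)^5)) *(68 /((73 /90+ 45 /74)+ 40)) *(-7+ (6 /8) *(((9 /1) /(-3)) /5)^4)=2174037904728798238893903131237216216517 /26938671875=80703232691526231335185420000.00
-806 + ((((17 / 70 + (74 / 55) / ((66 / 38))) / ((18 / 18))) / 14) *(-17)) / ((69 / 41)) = -3960429059 / 4909212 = -806.73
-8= -8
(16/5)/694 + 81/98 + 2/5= 209331/170030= 1.23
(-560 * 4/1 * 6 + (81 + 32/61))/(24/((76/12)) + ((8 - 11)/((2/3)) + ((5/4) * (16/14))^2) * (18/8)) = 6069129416/792207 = 7661.04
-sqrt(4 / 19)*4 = -8*sqrt(19) / 19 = -1.84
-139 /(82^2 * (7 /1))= -139 /47068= -0.00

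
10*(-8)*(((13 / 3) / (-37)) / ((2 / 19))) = 9880 / 111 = 89.01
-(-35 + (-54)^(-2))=102059/2916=35.00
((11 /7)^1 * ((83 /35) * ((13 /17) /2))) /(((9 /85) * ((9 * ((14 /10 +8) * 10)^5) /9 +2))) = 11869 /6473033479332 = 0.00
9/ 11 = 0.82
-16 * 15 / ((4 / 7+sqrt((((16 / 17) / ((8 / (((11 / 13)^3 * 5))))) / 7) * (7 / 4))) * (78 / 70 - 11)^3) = 0.29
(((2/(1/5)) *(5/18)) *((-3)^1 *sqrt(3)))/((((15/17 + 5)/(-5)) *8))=85 *sqrt(3)/96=1.53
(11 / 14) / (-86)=-11 / 1204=-0.01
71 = 71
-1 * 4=-4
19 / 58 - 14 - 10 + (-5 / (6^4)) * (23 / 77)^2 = -5275131721 / 222835536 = -23.67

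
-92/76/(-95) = 23/1805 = 0.01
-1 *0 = 0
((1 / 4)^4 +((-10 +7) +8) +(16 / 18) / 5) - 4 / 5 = 50477 / 11520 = 4.38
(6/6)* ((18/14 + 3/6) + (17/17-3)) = -0.21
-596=-596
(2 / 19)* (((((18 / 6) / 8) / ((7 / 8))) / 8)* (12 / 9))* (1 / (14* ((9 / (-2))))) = -1 / 8379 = -0.00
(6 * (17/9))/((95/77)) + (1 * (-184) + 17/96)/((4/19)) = -31517731/36480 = -863.97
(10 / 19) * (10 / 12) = 25 / 57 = 0.44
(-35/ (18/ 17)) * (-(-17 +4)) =-7735/ 18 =-429.72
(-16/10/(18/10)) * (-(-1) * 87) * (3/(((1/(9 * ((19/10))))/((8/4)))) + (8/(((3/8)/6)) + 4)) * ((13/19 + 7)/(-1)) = 13243952/95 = 139410.02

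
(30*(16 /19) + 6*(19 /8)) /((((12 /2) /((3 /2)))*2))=3003 /608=4.94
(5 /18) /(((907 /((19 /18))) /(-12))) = -95 /24489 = -0.00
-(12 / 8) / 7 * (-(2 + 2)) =6 / 7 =0.86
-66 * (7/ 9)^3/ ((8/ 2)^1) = -3773/ 486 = -7.76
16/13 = 1.23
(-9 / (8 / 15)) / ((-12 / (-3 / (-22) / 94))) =135 / 66176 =0.00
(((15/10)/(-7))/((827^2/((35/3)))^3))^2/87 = 37515625/2884897434312924335930002123763988413148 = 0.00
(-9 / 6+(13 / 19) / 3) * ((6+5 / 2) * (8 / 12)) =-2465 / 342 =-7.21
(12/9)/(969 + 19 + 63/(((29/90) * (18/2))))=58/43923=0.00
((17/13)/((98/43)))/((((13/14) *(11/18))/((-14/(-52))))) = 6579/24167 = 0.27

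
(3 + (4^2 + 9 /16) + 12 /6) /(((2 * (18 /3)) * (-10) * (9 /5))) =-115 /1152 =-0.10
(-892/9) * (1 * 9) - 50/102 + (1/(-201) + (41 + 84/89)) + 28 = -822.55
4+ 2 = 6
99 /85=1.16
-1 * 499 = -499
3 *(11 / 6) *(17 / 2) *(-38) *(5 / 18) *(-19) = 337535 / 36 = 9375.97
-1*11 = -11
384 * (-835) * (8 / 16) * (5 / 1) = -801600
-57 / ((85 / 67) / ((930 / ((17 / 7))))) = -4972338 / 289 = -17205.32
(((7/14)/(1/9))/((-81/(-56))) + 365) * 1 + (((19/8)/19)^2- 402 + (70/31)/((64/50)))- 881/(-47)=-11215891/839232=-13.36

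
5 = 5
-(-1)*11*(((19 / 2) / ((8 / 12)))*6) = 1881 / 2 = 940.50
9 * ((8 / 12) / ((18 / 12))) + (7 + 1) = 12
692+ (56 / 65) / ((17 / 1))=692.05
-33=-33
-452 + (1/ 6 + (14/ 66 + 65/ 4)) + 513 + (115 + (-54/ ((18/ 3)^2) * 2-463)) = -36085/ 132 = -273.37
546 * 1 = 546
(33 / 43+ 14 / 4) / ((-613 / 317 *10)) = -116339 / 527180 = -0.22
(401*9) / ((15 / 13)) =15639 / 5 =3127.80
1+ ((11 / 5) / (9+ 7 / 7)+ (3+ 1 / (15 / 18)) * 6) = 1321 / 50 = 26.42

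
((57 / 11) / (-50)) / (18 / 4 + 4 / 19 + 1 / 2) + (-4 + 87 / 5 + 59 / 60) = 521393 / 36300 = 14.36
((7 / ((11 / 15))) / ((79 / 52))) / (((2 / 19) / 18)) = 933660 / 869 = 1074.41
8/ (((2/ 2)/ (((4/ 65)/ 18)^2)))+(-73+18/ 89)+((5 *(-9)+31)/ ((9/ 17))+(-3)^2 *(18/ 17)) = -46452014059/ 517786425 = -89.71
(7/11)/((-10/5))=-7/22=-0.32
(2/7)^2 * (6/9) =8/147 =0.05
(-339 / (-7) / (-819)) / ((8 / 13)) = -113 / 1176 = -0.10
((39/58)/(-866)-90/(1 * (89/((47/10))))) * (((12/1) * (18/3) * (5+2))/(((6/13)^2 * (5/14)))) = -35194109223/1117573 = -31491.55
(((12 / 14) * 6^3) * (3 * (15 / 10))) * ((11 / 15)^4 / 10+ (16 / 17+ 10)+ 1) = 3708635292 / 371875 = 9972.80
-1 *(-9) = 9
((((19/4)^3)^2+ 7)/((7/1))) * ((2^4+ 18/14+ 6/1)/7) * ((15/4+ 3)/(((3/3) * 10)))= 207175107753/56197120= 3686.58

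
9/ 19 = 0.47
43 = 43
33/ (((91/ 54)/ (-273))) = -5346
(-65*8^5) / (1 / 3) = -6389760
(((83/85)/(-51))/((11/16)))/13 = -1328/619905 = -0.00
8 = 8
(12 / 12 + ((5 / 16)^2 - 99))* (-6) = 75189 / 128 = 587.41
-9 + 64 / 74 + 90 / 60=-491 / 74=-6.64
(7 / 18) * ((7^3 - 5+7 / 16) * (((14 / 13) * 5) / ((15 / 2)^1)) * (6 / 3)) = 88445 / 468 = 188.99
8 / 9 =0.89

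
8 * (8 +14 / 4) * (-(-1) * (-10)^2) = 9200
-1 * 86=-86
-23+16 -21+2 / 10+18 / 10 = -26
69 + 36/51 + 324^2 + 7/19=33929882/323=105046.07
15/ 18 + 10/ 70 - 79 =-3277/ 42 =-78.02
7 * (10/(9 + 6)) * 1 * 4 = 56/3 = 18.67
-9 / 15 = -0.60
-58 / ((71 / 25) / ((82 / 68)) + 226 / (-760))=-4518200 / 160299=-28.19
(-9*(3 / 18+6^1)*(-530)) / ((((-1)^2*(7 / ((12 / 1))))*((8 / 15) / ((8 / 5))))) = 1058940 / 7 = 151277.14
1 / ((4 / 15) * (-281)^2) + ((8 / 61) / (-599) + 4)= 4.00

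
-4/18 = -2/9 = -0.22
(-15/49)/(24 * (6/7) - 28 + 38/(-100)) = 250/6377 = 0.04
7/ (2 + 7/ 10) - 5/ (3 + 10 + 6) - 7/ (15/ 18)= -15571/ 2565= -6.07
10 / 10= 1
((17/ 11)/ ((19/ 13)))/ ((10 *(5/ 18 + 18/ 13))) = 25857/ 406505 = 0.06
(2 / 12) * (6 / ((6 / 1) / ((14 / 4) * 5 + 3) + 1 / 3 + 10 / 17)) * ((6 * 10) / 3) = 41820 / 2539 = 16.47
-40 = -40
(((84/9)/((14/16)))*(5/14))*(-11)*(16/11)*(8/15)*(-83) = 169984/63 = 2698.16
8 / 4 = 2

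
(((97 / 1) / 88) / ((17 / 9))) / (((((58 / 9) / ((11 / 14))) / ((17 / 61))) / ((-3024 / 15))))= -70713 / 17690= -4.00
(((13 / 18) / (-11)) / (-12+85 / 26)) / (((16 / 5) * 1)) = 845 / 359568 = 0.00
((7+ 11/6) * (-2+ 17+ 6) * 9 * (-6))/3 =-3339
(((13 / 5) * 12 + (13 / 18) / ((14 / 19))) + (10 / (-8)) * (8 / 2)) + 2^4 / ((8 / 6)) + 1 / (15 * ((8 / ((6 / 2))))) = 98797 / 2520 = 39.21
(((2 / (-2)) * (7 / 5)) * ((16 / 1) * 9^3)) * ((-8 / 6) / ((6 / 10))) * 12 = 435456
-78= -78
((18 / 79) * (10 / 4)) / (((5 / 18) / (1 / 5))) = 0.41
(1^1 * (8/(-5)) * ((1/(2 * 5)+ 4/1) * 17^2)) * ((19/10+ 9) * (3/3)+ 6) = -4004962/125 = -32039.70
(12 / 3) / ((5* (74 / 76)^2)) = 5776 / 6845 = 0.84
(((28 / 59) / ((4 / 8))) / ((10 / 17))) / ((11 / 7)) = 1.03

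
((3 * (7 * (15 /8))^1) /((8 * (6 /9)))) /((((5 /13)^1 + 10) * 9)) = 91 /1152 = 0.08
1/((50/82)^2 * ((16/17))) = 28577/10000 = 2.86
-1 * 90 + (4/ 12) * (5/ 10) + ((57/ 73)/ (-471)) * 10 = -6178619/ 68766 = -89.85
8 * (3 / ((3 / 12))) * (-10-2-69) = -7776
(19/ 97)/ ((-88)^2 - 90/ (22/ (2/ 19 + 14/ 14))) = 3971/ 156902447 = 0.00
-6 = -6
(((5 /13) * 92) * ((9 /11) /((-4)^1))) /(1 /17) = -17595 /143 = -123.04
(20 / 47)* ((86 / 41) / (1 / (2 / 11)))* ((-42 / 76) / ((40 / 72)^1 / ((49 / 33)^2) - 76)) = 86724120 / 73247272153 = 0.00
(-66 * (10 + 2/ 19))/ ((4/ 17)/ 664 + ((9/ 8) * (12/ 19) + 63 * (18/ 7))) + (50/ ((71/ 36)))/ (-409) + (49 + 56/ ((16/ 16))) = 290305258653/ 2878897421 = 100.84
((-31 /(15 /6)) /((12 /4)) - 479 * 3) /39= -36.95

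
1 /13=0.08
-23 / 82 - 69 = -5681 / 82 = -69.28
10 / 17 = 0.59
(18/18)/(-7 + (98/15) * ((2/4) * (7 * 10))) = 0.00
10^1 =10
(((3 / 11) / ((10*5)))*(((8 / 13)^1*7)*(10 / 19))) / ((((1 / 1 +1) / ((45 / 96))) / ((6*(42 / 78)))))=1323 / 141284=0.01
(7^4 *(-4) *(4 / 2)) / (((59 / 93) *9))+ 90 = -579518 / 177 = -3274.11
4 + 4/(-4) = 3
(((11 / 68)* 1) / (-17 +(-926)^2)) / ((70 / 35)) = 11 / 116614424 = 0.00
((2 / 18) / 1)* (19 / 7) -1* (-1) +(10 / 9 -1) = 89 / 63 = 1.41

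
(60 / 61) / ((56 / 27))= 405 / 854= 0.47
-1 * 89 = -89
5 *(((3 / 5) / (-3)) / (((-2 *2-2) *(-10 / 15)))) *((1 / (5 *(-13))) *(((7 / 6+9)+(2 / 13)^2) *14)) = 72331 / 131820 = 0.55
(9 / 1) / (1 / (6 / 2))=27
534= 534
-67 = -67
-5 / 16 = -0.31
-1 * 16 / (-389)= 16 / 389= 0.04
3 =3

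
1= 1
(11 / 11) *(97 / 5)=97 / 5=19.40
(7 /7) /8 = 1 /8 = 0.12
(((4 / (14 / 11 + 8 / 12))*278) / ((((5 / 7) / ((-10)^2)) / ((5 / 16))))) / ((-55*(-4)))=14595 / 128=114.02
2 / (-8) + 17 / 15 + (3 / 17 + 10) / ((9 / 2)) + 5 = 8.14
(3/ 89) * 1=3/ 89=0.03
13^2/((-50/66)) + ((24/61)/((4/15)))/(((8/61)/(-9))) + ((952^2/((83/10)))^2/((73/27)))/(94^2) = 55407588675472191/111089947300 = 498763.30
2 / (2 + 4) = 1 / 3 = 0.33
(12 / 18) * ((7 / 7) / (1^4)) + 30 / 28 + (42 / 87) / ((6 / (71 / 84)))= 13199 / 7308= 1.81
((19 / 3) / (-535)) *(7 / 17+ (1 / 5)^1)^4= -138920704 / 83782003125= -0.00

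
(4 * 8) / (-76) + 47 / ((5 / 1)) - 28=-1807 / 95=-19.02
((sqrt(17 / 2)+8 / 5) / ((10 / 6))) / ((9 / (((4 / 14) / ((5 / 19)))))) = 304 / 2625+19 * sqrt(34) / 525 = 0.33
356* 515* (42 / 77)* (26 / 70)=2860104 / 77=37144.21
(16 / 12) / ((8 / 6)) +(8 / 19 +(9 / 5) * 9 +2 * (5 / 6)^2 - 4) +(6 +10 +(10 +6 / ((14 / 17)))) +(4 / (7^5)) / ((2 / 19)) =1388080679 / 28739970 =48.30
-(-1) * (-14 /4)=-7 /2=-3.50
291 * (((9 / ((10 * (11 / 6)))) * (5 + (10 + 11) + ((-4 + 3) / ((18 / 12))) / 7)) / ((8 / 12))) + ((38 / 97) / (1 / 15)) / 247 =2694899694 / 485485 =5550.94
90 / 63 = 10 / 7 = 1.43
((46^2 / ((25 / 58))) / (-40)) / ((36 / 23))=-352843 / 4500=-78.41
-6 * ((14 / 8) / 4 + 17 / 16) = -9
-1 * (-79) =79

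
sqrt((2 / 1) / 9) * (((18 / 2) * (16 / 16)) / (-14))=-3 * sqrt(2) / 14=-0.30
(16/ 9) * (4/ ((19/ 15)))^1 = 320/ 57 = 5.61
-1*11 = -11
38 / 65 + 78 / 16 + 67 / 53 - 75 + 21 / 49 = -13089171 / 192920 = -67.85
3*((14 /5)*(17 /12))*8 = 476 /5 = 95.20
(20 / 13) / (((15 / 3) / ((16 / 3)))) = 64 / 39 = 1.64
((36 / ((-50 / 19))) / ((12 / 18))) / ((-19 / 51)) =55.08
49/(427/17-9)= 833/274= 3.04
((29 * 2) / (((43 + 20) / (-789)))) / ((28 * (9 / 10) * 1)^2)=-190675 / 166698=-1.14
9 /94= 0.10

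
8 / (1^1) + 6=14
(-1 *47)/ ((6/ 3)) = -47/ 2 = -23.50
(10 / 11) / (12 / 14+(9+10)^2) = 70 / 27863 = 0.00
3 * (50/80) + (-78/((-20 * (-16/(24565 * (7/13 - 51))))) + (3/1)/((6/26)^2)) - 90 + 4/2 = 7250873/24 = 302119.71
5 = 5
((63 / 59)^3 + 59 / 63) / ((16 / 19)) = 264768059 / 103511016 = 2.56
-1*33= -33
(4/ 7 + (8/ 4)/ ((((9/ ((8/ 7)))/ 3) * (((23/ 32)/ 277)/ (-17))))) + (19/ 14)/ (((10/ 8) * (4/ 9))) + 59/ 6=-12024013/ 2415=-4978.89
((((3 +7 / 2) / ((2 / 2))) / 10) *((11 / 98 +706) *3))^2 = 7283310935121 / 3841600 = 1895905.60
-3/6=-1/2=-0.50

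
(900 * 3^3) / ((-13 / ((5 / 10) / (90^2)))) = -3 / 26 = -0.12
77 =77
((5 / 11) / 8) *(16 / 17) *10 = 100 / 187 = 0.53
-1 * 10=-10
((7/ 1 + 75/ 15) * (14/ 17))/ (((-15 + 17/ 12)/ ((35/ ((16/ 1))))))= -4410/ 2771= -1.59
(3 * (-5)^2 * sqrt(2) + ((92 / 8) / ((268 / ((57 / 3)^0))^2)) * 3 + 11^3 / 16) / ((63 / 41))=489941267 / 9049824 + 1025 * sqrt(2) / 21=123.17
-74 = -74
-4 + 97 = 93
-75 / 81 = -25 / 27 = -0.93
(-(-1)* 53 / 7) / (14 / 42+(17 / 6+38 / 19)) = 1.47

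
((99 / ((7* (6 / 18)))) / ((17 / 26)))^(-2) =14161 / 59629284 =0.00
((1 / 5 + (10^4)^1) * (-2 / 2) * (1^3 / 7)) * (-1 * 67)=478581 / 5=95716.20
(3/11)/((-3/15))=-15/11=-1.36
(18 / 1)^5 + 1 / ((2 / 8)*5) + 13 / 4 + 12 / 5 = 37791489 / 20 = 1889574.45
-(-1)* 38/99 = 38/99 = 0.38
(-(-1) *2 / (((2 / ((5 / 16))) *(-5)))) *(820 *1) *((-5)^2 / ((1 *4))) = -320.31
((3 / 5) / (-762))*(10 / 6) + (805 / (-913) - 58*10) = -404123803 / 695706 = -580.88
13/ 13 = 1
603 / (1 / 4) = 2412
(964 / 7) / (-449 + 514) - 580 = -262936 / 455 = -577.88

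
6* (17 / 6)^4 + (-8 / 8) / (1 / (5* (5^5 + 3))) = -3294719 / 216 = -15253.33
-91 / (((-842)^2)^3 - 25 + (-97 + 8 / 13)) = -1183 / 4632505048711087894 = -0.00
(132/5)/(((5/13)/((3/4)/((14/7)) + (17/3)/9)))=31031/450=68.96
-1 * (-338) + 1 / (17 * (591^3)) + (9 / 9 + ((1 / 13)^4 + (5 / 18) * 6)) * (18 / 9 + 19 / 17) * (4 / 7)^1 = 240470188089417253 / 701589067886889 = 342.75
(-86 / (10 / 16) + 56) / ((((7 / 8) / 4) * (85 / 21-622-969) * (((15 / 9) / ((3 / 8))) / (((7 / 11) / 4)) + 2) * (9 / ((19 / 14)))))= 4896 / 4135055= 0.00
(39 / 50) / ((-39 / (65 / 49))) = -13 / 490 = -0.03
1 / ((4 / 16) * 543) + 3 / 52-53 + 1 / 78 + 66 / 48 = -970323 / 18824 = -51.55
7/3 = 2.33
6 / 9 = 2 / 3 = 0.67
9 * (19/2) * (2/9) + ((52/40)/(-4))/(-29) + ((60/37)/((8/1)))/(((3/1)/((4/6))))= 2453683/128760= 19.06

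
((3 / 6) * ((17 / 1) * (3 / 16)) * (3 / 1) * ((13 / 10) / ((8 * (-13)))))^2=23409 / 6553600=0.00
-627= -627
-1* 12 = -12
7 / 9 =0.78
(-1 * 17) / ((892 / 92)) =-391 / 223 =-1.75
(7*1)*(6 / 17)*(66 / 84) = 33 / 17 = 1.94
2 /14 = 1 /7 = 0.14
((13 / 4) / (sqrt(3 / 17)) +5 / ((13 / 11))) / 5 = 11 / 13 +13 * sqrt(51) / 60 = 2.39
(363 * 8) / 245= 2904 / 245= 11.85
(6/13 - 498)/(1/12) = -77616/13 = -5970.46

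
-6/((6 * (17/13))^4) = -28561/18040536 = -0.00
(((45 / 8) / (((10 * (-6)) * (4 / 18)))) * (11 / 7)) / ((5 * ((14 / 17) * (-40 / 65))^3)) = 3205776717 / 3147038720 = 1.02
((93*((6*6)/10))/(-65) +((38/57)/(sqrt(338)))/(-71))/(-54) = 0.10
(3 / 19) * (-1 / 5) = -3 / 95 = -0.03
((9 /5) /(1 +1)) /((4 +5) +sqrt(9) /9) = 27 /280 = 0.10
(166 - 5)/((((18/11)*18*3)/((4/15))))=1771/3645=0.49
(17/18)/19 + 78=26693/342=78.05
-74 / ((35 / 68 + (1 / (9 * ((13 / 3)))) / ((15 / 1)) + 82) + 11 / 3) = -2943720 / 3428363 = -0.86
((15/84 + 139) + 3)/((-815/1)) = -3981/22820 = -0.17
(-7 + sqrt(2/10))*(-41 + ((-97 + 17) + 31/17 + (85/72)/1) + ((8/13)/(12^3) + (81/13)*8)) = 5693065/11934 -162659*sqrt(5)/11934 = 446.57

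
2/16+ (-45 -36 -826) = -7255/8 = -906.88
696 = 696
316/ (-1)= -316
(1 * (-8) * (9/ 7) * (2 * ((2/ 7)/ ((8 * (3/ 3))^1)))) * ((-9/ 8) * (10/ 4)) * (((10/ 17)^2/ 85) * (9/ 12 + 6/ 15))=9315/ 962948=0.01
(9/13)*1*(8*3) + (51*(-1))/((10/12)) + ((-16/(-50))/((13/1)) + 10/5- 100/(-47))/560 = -14665899/329000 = -44.58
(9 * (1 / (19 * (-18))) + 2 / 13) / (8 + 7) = 21 / 2470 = 0.01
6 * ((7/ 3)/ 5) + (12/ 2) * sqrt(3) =14/ 5 + 6 * sqrt(3) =13.19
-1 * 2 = -2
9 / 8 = 1.12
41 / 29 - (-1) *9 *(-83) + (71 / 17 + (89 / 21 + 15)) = -7476643 / 10353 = -722.17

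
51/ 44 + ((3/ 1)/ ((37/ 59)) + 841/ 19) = 1552973/ 30932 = 50.21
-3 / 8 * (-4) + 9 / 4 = 15 / 4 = 3.75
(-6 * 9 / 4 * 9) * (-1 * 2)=243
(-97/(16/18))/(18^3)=-97/5184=-0.02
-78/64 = -39/32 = -1.22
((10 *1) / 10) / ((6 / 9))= 3 / 2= 1.50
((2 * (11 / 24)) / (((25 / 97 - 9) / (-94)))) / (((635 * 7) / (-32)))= -50149 / 706755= -0.07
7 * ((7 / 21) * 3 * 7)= 49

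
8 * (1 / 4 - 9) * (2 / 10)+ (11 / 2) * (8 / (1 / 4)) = 162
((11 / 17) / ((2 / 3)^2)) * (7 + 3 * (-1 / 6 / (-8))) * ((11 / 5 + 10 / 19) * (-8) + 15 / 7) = -146314773 / 723520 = -202.23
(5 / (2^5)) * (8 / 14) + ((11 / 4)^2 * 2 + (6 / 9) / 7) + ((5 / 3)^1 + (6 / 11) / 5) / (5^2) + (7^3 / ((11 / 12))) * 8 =173760227 / 57750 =3008.84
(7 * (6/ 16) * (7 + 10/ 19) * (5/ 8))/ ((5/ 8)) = 3003/ 152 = 19.76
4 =4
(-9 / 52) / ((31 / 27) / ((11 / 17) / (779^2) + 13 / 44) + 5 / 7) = -228125098845 / 6063468857212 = -0.04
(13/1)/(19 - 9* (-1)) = 13/28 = 0.46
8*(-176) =-1408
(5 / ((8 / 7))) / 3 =35 / 24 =1.46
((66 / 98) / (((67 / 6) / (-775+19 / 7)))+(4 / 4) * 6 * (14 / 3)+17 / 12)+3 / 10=-23248157 / 1378860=-16.86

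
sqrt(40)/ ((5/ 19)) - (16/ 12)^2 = -16/ 9+38 * sqrt(10)/ 5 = 22.26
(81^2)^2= 43046721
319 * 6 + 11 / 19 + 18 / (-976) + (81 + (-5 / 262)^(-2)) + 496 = 1214010893 / 231800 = 5237.32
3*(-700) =-2100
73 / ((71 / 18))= 1314 / 71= 18.51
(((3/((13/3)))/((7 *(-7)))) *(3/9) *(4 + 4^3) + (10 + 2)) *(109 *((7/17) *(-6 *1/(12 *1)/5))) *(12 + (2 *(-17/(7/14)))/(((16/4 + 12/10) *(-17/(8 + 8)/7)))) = -103478496/20111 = -5145.37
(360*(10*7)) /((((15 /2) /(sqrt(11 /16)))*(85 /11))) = 1848*sqrt(11) /17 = 360.54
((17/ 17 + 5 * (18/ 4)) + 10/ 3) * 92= 7406/ 3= 2468.67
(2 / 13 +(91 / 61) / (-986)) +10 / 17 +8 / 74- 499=-14411630369 / 28930226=-498.15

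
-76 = -76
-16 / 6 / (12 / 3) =-0.67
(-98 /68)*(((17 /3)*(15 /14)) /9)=-35 /36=-0.97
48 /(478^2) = 12 /57121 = 0.00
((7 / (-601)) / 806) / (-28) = 1 / 1937624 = 0.00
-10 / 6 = -5 / 3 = -1.67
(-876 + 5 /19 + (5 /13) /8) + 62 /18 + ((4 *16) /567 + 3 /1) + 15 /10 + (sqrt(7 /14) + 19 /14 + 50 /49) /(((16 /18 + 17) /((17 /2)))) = -1094115962951 /1262681784 + 153 *sqrt(2) /644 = -866.17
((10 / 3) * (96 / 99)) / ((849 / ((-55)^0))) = 320 / 84051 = 0.00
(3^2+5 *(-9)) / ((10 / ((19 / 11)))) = -342 / 55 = -6.22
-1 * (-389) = 389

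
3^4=81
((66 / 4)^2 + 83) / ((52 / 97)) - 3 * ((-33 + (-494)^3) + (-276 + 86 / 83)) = 6243748971463 / 17264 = 361662938.57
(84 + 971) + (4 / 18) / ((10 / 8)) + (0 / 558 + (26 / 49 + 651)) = 3763292 / 2205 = 1706.71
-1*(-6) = 6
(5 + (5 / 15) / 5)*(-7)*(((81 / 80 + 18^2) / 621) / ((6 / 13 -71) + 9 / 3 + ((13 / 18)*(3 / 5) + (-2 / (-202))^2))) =0.28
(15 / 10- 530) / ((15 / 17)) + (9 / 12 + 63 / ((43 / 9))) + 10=-1483579 / 2580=-575.03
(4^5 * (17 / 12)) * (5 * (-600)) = -4352000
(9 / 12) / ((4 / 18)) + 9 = 12.38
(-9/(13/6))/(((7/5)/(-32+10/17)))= 144180/1547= 93.20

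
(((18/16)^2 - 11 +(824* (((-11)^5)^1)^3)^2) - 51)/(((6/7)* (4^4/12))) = 5307780959003898948395550487218272896439/8192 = 647922480347155633349066200000000000.00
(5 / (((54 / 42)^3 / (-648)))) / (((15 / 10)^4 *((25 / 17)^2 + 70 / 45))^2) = -293352478720 / 68182087689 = -4.30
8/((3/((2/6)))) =0.89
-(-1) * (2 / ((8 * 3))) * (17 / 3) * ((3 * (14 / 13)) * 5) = 595 / 78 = 7.63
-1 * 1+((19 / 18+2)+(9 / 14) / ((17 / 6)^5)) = 368372819 / 178901982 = 2.06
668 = 668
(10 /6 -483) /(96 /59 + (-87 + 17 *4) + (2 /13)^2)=14398124 /518967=27.74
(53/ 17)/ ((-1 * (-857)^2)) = -53/ 12485633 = -0.00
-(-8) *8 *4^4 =16384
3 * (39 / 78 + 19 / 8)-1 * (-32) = 325 / 8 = 40.62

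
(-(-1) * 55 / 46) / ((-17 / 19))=-1.34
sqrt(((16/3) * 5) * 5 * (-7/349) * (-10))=20 * sqrt(73290)/1047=5.17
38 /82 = 19 /41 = 0.46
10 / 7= 1.43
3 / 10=0.30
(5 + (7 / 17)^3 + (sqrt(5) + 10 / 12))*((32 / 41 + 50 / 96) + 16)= 140.82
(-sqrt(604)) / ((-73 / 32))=64*sqrt(151) / 73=10.77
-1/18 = -0.06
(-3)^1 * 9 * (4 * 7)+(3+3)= -750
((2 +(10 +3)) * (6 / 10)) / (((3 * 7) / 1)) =3 / 7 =0.43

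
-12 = -12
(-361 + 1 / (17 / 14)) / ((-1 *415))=6123 / 7055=0.87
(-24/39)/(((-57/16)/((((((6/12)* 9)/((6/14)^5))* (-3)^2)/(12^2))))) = 67228/20007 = 3.36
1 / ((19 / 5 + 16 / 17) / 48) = 4080 / 403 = 10.12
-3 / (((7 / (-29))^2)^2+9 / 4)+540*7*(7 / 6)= 28105849158 / 6375133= 4408.67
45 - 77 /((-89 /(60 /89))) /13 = 45.04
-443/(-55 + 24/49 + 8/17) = 369019/45015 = 8.20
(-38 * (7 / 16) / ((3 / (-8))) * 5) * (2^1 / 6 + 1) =2660 / 9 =295.56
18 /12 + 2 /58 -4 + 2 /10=-657 /290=-2.27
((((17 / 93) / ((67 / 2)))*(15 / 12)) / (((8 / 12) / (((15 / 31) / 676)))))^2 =1625625 / 30311662399592704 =0.00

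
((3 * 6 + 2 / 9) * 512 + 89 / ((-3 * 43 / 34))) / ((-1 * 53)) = -3601546 / 20511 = -175.59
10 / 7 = 1.43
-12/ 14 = -6/ 7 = -0.86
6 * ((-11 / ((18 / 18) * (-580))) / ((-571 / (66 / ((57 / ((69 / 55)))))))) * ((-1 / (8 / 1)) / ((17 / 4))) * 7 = 15939 / 267427850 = 0.00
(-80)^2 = 6400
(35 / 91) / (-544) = -5 / 7072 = -0.00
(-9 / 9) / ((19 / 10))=-10 / 19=-0.53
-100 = -100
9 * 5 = 45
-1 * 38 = -38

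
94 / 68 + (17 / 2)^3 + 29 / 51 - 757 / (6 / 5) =-2007 / 136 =-14.76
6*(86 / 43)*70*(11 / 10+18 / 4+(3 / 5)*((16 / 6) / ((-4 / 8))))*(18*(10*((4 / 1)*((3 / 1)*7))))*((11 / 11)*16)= 487710720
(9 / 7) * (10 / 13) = 90 / 91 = 0.99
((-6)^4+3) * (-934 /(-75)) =16176.88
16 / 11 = 1.45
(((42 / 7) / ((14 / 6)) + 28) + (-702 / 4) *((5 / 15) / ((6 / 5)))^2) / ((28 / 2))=2861 / 2352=1.22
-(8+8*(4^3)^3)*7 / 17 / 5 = -2936024 / 17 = -172707.29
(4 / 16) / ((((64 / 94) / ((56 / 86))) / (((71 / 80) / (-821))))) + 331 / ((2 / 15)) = 224357602241 / 90375680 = 2482.50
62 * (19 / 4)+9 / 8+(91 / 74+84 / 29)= 2573065 / 8584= 299.75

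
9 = 9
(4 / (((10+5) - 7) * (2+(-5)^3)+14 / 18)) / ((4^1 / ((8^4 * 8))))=-294912 / 8849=-33.33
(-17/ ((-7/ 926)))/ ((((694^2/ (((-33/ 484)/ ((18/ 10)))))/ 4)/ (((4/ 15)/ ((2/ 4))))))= -31484/ 83443437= -0.00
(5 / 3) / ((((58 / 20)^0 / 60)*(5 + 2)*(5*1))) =20 / 7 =2.86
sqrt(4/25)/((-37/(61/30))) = -61/2775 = -0.02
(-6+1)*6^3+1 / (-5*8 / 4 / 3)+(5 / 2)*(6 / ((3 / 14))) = -10103 / 10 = -1010.30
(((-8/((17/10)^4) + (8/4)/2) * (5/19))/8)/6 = 17605/76171152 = 0.00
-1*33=-33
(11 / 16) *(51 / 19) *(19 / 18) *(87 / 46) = 5423 / 1472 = 3.68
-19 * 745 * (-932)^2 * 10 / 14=-61476863600 / 7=-8782409085.71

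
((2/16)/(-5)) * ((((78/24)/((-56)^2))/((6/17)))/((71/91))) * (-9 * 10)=8619/1017856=0.01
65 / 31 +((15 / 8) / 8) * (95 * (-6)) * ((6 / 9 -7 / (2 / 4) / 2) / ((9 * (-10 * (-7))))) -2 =59987 / 41664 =1.44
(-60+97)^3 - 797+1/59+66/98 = 144135692/2891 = 49856.69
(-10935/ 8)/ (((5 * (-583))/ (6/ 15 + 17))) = 190269/ 23320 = 8.16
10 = 10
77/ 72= 1.07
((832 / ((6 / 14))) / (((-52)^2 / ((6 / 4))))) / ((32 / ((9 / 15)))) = 21 / 1040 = 0.02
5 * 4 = 20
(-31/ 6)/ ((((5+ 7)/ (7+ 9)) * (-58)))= 31/ 261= 0.12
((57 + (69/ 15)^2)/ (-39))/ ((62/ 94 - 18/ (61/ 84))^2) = -16061272306/ 4665281330775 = -0.00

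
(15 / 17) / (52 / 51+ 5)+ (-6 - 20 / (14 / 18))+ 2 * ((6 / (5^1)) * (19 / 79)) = -26306433 / 848855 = -30.99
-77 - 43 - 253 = -373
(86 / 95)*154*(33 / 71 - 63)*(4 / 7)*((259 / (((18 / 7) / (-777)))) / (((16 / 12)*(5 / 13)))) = 5127964649808 / 6745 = 760261623.40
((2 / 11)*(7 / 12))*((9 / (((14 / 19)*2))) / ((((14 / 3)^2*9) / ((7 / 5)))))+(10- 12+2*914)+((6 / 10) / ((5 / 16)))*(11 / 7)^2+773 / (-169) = 133078258659 / 72872800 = 1826.17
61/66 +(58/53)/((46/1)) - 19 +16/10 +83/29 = -158537447/11665830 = -13.59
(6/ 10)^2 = 9/ 25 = 0.36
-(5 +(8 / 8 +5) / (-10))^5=-5153632 / 3125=-1649.16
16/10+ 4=28/5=5.60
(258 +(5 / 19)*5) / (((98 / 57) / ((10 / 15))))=4927 / 49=100.55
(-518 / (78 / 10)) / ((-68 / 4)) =2590 / 663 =3.91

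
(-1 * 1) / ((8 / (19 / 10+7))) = -89 / 80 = -1.11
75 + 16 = 91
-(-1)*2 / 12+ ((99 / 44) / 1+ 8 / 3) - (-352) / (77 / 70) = 3901 / 12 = 325.08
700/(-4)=-175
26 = 26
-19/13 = -1.46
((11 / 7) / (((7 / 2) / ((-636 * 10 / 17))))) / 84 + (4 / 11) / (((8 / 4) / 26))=174952 / 64141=2.73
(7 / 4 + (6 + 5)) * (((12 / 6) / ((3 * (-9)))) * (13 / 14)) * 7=-221 / 36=-6.14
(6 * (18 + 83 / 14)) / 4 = 1005 / 28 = 35.89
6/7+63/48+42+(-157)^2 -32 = 2762051/112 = 24661.17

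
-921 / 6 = -153.50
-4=-4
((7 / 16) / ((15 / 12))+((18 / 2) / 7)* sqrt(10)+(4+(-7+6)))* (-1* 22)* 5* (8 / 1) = -7920* sqrt(10) / 7 - 2948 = -6525.89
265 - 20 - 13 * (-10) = 375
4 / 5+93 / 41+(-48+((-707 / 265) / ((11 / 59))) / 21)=-16354358 / 358545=-45.61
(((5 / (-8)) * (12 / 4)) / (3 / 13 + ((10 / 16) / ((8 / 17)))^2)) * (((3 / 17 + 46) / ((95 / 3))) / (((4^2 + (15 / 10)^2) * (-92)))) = 47024640 / 57601115521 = 0.00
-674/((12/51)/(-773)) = 2214258.50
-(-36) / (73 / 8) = 288 / 73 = 3.95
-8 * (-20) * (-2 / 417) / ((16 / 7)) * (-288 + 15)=12740 / 139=91.65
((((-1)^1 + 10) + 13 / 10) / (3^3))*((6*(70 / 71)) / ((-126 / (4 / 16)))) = -103 / 23004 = -0.00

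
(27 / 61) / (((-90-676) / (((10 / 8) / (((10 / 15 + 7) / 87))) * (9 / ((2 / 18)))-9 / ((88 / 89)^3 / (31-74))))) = -655659319743 / 732376595456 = -0.90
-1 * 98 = -98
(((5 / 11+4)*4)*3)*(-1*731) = -429828 / 11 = -39075.27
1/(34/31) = 31/34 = 0.91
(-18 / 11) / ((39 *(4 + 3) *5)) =-6 / 5005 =-0.00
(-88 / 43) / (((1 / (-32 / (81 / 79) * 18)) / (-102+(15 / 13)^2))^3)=-2074353697628906101669888 / 5603925249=-370160843597809.76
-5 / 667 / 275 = -1 / 36685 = -0.00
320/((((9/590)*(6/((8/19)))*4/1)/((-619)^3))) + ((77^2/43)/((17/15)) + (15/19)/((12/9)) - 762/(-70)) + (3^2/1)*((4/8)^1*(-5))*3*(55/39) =-59574814915988607139/682505460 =-87288407796.75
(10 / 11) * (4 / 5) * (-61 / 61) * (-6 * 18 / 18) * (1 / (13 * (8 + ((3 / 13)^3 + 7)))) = 1352 / 60467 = 0.02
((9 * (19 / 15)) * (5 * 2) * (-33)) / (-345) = 1254 / 115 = 10.90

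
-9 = -9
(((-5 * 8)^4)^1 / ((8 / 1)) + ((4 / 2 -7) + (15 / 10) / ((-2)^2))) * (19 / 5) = 48639297 / 40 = 1215982.42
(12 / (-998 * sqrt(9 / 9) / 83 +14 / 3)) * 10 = -3735 / 229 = -16.31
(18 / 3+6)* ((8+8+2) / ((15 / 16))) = 1152 / 5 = 230.40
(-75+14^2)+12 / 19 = 2311 / 19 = 121.63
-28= -28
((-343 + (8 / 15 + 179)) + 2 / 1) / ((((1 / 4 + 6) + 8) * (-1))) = 11.33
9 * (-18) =-162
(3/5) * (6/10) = 9/25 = 0.36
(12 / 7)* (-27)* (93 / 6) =-5022 / 7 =-717.43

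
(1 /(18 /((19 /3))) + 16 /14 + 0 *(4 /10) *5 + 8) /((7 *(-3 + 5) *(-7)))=-0.10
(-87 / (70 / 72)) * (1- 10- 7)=1431.77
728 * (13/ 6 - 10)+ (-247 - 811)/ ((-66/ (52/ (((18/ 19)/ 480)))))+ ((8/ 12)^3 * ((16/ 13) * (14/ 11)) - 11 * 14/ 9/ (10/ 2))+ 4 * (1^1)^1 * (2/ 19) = 152821412606/ 366795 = 416639.85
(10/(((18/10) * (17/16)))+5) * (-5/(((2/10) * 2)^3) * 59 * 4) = -57709375/306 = -188592.73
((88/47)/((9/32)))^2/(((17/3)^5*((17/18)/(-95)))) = -40680161280/53319889921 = -0.76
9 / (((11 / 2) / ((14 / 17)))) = 252 / 187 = 1.35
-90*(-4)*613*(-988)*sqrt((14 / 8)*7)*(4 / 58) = -1526222880 / 29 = -52628375.17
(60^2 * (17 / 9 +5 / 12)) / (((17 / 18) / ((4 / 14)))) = 298800 / 119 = 2510.92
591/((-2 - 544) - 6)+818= 150315/184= 816.93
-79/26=-3.04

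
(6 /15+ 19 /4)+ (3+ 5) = 263 /20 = 13.15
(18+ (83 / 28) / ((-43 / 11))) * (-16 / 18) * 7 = -41518 / 387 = -107.28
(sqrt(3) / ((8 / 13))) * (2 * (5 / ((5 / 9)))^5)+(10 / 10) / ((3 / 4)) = 4 / 3+767637 * sqrt(3) / 4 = 332397.90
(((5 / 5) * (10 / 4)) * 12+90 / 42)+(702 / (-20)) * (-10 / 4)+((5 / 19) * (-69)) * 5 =15483 / 532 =29.10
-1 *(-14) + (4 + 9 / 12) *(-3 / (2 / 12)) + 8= -127 / 2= -63.50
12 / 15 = 4 / 5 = 0.80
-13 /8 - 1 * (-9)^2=-661 /8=-82.62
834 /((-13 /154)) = -128436 /13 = -9879.69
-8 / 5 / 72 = -0.02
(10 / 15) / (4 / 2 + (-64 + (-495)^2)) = 2 / 734889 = 0.00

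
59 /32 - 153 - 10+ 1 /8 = -5153 /32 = -161.03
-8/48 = -1/6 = -0.17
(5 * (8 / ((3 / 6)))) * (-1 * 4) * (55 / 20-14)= 3600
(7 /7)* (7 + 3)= 10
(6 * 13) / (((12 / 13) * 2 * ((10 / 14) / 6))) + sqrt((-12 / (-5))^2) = 3573 / 10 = 357.30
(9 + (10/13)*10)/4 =217/52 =4.17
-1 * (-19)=19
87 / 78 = 29 / 26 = 1.12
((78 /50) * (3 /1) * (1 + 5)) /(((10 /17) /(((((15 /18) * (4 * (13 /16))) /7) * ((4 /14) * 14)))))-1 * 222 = -51843 /350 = -148.12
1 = 1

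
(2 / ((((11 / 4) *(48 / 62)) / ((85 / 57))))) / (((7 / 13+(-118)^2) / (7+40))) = 1609985 / 340496739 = 0.00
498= 498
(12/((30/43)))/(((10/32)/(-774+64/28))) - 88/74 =-275034324/6475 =-42476.34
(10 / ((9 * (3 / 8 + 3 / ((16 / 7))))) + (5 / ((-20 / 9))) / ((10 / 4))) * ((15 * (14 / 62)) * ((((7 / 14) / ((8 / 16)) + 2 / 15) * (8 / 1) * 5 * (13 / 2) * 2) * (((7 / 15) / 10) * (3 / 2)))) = -33.75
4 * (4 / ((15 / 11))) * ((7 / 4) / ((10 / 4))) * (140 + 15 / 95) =1640408 / 1425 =1151.16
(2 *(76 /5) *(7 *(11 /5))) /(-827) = -11704 /20675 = -0.57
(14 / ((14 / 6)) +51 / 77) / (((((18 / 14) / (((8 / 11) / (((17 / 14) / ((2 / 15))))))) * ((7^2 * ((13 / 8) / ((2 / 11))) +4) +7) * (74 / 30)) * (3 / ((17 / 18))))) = 0.00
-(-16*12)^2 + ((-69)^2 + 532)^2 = 27978985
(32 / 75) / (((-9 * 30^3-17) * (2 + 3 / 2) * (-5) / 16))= 1024 / 637919625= 0.00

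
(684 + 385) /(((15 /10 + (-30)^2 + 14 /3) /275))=1763850 /5437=324.42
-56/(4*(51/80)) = -1120/51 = -21.96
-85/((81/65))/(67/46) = -254150/5427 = -46.83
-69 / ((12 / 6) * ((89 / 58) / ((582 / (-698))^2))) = -169446681 / 10840289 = -15.63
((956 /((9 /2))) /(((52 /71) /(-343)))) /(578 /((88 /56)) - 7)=-2613226 /9477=-275.74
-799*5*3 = -11985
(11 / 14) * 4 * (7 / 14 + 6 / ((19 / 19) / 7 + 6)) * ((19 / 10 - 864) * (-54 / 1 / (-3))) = -108391833 / 1505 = -72021.15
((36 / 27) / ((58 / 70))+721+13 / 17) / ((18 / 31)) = 16582985 / 13311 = 1245.81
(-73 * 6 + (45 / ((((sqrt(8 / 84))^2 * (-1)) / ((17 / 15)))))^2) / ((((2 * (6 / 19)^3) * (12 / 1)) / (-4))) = -2618512417 / 1728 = -1515342.83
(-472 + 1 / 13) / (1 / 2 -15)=12270 / 377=32.55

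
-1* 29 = -29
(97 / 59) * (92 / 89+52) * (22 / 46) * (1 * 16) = 1365760 / 2047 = 667.20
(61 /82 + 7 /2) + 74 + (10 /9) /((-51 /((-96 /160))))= 490906 /6273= 78.26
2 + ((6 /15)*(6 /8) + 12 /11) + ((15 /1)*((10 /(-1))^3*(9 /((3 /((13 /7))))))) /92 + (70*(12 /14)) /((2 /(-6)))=-19215247 /17710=-1084.99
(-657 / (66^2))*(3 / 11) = -219 / 5324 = -0.04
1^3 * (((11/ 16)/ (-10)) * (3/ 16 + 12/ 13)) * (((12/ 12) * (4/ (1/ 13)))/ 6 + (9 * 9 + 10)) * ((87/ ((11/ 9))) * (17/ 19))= -23573781/ 48640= -484.66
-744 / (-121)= 744 / 121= 6.15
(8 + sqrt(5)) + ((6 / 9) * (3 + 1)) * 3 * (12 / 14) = sqrt(5) + 104 / 7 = 17.09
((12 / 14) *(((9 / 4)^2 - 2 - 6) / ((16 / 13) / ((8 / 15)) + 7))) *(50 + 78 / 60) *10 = -940329 / 6776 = -138.77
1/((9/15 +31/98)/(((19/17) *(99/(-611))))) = -921690/4663763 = -0.20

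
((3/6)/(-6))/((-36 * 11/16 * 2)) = 1/594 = 0.00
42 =42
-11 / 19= -0.58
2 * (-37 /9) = -74 /9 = -8.22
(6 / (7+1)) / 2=3 / 8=0.38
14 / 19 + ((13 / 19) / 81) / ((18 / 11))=20555 / 27702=0.74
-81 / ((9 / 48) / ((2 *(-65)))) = 56160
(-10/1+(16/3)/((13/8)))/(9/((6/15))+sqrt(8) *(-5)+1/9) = -639804/1311037-282960 *sqrt(2)/1311037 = -0.79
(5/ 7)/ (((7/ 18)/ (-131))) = -11790/ 49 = -240.61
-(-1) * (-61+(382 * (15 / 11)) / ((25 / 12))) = 10397 / 55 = 189.04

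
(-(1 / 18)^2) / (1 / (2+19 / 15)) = -49 / 4860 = -0.01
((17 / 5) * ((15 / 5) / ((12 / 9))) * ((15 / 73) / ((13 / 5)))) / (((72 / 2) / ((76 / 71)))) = 4845 / 269516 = 0.02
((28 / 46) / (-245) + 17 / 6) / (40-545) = -13673 / 2439150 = -0.01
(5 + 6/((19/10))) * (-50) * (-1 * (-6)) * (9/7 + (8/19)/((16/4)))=-8602500/2527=-3404.23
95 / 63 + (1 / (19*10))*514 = 25216 / 5985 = 4.21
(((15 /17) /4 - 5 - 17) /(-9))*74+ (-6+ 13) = 56939 /306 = 186.08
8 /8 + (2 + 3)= 6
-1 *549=-549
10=10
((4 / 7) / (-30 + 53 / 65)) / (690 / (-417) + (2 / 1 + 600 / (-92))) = 415610 / 131103567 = 0.00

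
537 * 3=1611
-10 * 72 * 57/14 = -20520/7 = -2931.43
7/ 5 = 1.40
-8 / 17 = -0.47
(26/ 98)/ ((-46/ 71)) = -923/ 2254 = -0.41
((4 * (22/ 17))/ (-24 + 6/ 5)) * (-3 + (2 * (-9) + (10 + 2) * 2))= -220/ 323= -0.68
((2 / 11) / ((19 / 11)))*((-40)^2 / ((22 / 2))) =15.31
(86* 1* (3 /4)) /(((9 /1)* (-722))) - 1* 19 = -82351 /4332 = -19.01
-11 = -11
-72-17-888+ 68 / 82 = -40023 / 41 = -976.17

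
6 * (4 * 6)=144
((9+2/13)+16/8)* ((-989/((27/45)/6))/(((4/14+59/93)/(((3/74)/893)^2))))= -4201049475/17002255423894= -0.00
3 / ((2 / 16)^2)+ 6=198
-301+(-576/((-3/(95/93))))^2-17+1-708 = 35981375/961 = 37441.60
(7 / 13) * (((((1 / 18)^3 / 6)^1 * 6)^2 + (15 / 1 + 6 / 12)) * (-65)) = -18451631555 / 34012224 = -542.50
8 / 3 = 2.67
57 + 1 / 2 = 115 / 2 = 57.50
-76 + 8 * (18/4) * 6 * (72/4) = 3812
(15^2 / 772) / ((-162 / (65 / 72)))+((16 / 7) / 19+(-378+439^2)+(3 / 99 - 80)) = 192263.15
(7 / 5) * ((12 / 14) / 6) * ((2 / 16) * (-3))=-3 / 40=-0.08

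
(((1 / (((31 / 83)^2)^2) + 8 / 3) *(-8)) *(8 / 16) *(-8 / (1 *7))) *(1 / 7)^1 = 684631456 / 19393941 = 35.30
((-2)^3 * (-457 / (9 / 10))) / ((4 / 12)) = 36560 / 3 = 12186.67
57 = 57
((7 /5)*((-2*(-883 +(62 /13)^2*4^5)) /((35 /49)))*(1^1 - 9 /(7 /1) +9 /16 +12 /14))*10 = -996055.85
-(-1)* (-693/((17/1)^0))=-693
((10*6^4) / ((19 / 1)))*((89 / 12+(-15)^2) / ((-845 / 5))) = -3012120 / 3211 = -938.06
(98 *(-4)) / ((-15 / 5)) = 392 / 3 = 130.67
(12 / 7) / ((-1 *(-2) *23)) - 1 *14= -2248 / 161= -13.96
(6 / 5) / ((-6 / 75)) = -15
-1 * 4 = -4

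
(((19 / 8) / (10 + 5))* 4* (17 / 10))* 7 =2261 / 300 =7.54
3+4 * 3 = 15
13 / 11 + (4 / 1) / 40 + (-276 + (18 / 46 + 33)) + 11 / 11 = -608027 / 2530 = -240.33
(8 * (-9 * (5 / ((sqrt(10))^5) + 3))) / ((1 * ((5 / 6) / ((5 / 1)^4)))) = -162000-270 * sqrt(10) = -162853.81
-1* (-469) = 469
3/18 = 1/6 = 0.17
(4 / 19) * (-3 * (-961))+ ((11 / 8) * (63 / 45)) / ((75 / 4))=8650463 / 14250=607.05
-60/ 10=-6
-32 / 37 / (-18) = 16 / 333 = 0.05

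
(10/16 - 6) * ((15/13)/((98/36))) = -5805/2548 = -2.28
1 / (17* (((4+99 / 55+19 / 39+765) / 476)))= 5460 / 150401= 0.04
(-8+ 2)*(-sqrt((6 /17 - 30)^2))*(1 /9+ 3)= 9408 /17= 553.41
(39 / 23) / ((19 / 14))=546 / 437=1.25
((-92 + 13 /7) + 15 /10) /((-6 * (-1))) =-14.77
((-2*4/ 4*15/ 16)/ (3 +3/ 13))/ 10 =-13/ 224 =-0.06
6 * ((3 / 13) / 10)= 9 / 65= 0.14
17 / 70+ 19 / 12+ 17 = 7907 / 420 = 18.83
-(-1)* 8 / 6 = 4 / 3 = 1.33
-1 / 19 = -0.05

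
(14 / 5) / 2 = 7 / 5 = 1.40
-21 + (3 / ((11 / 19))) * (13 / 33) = -2294 / 121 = -18.96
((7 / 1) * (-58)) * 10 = -4060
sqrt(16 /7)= 4*sqrt(7) /7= 1.51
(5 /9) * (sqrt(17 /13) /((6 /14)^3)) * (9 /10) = 343 * sqrt(221) /702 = 7.26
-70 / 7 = -10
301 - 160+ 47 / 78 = 11045 / 78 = 141.60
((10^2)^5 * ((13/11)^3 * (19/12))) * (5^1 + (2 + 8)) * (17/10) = 887038750000000/1331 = 666445341848.23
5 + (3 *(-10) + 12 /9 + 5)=-56 /3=-18.67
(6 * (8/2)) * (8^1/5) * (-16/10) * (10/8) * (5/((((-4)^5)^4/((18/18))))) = -3/8589934592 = -0.00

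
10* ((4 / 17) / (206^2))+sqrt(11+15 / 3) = 721422 / 180353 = 4.00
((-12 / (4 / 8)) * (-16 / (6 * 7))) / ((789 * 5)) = 64 / 27615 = 0.00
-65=-65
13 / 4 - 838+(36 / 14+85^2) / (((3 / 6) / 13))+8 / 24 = 15714925 / 84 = 187082.44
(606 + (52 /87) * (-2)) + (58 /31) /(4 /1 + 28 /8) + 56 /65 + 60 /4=620.92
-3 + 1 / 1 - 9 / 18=-5 / 2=-2.50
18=18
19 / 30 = 0.63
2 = 2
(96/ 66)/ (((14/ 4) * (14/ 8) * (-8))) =-16/ 539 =-0.03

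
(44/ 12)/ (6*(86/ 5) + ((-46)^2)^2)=55/ 67163388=0.00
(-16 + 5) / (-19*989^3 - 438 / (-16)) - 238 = -238.00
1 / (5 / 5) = 1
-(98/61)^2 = -9604/3721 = -2.58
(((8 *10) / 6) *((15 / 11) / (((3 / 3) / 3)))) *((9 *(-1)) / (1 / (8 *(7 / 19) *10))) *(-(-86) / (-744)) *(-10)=-108360000 / 6479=-16724.80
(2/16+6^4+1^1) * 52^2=3507426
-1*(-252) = 252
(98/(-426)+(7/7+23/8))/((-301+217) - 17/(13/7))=-80743/2063544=-0.04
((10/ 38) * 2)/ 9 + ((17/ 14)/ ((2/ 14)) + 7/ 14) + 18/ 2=3088/ 171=18.06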